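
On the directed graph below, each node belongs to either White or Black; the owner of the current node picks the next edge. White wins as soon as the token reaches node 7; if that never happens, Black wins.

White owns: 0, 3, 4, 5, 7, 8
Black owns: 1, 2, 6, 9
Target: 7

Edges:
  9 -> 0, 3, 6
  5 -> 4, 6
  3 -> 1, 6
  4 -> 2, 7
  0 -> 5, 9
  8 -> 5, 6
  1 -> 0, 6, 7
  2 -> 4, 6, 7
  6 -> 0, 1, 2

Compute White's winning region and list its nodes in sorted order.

A0 = {7}
A1: add {4} — 4 (White) has 4→7.
A2: add {5} — 5 (White) has 5→4.
A3: add {0, 8} — 0 (White) has 0→5; 8 (White) has 8→5.
A4 = A3; e.g. 1 (Black) can still go to 6. Fixed point.
White's winning region = {0, 4, 5, 7, 8}.

0, 4, 5, 7, 8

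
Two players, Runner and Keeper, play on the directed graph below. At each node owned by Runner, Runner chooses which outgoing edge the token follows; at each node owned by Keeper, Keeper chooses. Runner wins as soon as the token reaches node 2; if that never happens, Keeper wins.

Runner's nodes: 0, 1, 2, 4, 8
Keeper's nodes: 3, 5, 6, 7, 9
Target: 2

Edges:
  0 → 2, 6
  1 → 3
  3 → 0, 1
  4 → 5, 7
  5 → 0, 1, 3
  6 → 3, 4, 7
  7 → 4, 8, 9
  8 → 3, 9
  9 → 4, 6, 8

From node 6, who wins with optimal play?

Keeper

A0 = {2}
A1: add {0} — 0 (Runner) has 0→2.
A2 = A1; e.g. 1 (Runner) has no edge into A1. Fixed point.
6 never enters the attractor, so Keeper can avoid the target forever.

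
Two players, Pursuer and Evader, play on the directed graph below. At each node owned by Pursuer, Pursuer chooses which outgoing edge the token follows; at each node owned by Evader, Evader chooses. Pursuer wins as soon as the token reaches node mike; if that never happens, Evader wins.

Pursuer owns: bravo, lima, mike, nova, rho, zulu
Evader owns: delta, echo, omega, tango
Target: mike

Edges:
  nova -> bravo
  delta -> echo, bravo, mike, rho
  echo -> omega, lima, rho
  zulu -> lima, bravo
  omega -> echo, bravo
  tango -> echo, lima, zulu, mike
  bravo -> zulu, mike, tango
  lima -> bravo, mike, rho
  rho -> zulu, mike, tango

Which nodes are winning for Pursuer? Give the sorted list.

A0 = {mike}
A1: add {bravo, lima, rho} — lima (Pursuer) has lima→mike; bravo (Pursuer) has bravo→mike; rho (Pursuer) has rho→mike.
A2: add {nova, zulu} — zulu (Pursuer) has zulu→lima; nova (Pursuer) has nova→bravo.
A3 = A2; e.g. echo (Evader) can still go to omega. Fixed point.
Pursuer's winning region = {bravo, lima, mike, nova, rho, zulu}.

bravo, lima, mike, nova, rho, zulu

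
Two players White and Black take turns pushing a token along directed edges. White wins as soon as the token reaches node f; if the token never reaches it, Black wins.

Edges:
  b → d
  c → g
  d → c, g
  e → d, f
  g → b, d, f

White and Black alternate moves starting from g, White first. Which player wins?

Track states (vertex, player-to-move).
A0 = {(f,White), (f,Black)}
A1: add {(e,White), (g,White)}.
(g,White) ∈ A1 ⇒ White forces the target.

White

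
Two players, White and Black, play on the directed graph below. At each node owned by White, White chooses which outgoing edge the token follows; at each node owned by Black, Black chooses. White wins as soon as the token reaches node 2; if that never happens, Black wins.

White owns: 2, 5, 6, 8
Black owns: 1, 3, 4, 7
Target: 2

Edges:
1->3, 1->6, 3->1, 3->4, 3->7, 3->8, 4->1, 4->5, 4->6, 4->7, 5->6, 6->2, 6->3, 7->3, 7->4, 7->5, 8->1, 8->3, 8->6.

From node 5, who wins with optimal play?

A0 = {2}
A1: add {6} — 6 (White) has 6→2.
A2: add {5, 8} — 5 (White) has 5→6; 8 (White) has 8→6.
A3 = A2; e.g. 1 (Black) can still go to 3. Fixed point.
5 ∈ A2, so White can force the target.

White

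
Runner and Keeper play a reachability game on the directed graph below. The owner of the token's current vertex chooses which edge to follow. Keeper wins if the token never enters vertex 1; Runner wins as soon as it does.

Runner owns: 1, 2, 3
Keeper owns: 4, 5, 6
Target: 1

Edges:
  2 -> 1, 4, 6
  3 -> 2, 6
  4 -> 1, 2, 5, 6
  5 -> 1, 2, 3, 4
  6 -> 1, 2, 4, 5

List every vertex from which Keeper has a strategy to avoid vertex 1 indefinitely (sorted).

4, 5, 6

A0 = {1}
A1: add {2} — 2 (Runner) has 2→1.
A2: add {3} — 3 (Runner) has 3→2.
A3 = A2; e.g. 4 (Keeper) can still go to 5. Fixed point.
Runner's attractor = {1, 2, 3}; Keeper avoids the target exactly from the complement.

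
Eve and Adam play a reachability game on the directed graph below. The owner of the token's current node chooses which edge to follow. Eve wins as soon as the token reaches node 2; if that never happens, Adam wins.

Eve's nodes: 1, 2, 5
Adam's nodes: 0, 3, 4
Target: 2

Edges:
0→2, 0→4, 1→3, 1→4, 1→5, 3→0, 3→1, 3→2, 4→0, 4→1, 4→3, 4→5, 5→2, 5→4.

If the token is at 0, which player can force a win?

Adam

A0 = {2}
A1: add {5} — 5 (Eve) has 5→2.
A2: add {1} — 1 (Eve) has 1→5.
A3 = A2; e.g. 0 (Adam) can still go to 4. Fixed point.
0 never enters the attractor, so Adam can avoid the target forever.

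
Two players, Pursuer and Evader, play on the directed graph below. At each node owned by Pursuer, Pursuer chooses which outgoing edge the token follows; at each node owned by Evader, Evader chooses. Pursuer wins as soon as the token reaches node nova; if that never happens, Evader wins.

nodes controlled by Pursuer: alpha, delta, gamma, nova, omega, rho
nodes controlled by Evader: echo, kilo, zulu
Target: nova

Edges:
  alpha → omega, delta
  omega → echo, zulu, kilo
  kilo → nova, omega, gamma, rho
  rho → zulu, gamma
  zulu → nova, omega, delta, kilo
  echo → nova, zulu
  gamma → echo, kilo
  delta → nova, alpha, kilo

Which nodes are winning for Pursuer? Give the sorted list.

alpha, delta, nova

A0 = {nova}
A1: add {delta} — delta (Pursuer) has delta→nova.
A2: add {alpha} — alpha (Pursuer) has alpha→delta.
A3 = A2; e.g. omega (Pursuer) has no edge into A2. Fixed point.
Pursuer's winning region = {alpha, delta, nova}.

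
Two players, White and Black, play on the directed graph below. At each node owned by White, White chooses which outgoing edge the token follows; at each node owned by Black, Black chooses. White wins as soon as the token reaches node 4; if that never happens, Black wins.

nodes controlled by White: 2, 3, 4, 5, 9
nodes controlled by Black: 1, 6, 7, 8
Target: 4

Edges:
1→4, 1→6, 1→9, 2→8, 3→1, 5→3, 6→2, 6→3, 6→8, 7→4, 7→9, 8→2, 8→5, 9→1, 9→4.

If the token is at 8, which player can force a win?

A0 = {4}
A1: add {9} — 9 (White) has 9→4.
A2: add {7} — 7 (Black): all of {4, 9} already in.
A3 = A2; e.g. 1 (Black) can still go to 6. Fixed point.
8 never enters the attractor, so Black can avoid the target forever.

Black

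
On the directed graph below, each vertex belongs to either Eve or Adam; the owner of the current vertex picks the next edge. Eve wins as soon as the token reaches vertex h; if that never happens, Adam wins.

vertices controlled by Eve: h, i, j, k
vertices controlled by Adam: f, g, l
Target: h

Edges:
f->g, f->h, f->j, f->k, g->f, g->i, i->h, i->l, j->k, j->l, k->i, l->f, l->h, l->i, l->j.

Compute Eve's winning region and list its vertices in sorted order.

h, i, j, k

A0 = {h}
A1: add {i} — i (Eve) has i→h.
A2: add {k} — k (Eve) has k→i.
A3: add {j} — j (Eve) has j→k.
A4 = A3; e.g. f (Adam) can still go to g. Fixed point.
Eve's winning region = {h, i, j, k}.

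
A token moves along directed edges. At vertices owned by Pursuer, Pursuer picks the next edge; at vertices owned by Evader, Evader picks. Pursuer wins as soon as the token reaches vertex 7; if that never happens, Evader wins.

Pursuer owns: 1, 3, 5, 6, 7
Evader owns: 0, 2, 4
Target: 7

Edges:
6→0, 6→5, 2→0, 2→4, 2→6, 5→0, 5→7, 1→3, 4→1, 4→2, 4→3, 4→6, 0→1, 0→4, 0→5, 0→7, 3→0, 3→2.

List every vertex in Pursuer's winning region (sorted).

A0 = {7}
A1: add {5} — 5 (Pursuer) has 5→7.
A2: add {6} — 6 (Pursuer) has 6→5.
A3 = A2; e.g. 0 (Evader) can still go to 1. Fixed point.
Pursuer's winning region = {5, 6, 7}.

5, 6, 7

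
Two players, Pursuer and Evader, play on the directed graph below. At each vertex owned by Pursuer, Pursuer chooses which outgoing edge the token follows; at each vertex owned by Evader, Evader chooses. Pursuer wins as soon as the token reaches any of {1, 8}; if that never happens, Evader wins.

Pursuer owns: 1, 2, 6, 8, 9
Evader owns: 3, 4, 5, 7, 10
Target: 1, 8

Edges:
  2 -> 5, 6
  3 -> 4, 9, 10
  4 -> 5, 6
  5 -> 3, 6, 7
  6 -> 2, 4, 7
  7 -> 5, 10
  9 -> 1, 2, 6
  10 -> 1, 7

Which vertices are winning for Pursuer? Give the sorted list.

A0 = {1, 8}
A1: add {9} — 9 (Pursuer) has 9→1.
A2 = A1; e.g. 2 (Pursuer) has no edge into A1. Fixed point.
Pursuer's winning region = {1, 8, 9}.

1, 8, 9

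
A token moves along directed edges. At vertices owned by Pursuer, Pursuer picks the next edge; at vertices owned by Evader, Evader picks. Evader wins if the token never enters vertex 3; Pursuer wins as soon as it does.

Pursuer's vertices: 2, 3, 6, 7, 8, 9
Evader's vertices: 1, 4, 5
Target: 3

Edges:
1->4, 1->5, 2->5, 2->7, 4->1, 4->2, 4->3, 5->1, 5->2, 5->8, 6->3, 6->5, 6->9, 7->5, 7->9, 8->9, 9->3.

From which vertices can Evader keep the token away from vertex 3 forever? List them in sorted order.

1, 4, 5

A0 = {3}
A1: add {6, 9} — 6 (Pursuer) has 6→3; 9 (Pursuer) has 9→3.
A2: add {7, 8} — 7 (Pursuer) has 7→9; 8 (Pursuer) has 8→9.
A3: add {2} — 2 (Pursuer) has 2→7.
A4 = A3; e.g. 1 (Evader) can still go to 4. Fixed point.
Pursuer's attractor = {2, 3, 6, 7, 8, 9}; Evader avoids the target exactly from the complement.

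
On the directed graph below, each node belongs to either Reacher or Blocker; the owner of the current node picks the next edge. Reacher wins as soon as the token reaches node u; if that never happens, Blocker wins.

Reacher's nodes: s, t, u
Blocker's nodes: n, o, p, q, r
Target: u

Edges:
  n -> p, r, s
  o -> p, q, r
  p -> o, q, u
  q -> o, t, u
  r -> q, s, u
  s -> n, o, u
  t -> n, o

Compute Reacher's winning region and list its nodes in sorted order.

s, u

A0 = {u}
A1: add {s} — s (Reacher) has s→u.
A2 = A1; e.g. n (Blocker) can still go to p. Fixed point.
Reacher's winning region = {s, u}.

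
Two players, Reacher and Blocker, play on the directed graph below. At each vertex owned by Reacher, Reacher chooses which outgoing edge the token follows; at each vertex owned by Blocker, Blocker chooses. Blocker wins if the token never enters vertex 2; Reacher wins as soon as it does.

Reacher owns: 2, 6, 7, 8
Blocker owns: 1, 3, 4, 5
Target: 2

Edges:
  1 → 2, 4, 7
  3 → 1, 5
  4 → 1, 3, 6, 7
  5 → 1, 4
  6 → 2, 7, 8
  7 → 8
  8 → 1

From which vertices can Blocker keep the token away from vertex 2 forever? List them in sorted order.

A0 = {2}
A1: add {6} — 6 (Reacher) has 6→2.
A2 = A1; e.g. 1 (Blocker) can still go to 4. Fixed point.
Reacher's attractor = {2, 6}; Blocker avoids the target exactly from the complement.

1, 3, 4, 5, 7, 8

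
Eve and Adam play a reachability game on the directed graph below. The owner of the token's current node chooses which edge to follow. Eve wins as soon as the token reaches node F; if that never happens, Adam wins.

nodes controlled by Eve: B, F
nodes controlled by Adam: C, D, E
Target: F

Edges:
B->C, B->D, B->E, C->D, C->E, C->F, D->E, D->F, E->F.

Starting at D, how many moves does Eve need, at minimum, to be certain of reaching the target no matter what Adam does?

2

A0 = {F}
A1: add {E} — E (Adam): all of {F} already in.
A2: add {B, D} — B (Eve) has B→E; D (Adam): all of {E, F} already in.
D enters the attractor at level 2, so Eve can force the target in 2 moves from there.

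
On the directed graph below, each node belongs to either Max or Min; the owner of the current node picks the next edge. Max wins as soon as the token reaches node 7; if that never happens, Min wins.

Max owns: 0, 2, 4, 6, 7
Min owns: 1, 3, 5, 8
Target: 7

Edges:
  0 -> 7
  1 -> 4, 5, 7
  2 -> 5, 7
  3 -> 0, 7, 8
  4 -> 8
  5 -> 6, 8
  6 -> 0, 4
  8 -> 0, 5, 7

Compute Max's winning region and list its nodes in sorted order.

0, 2, 6, 7

A0 = {7}
A1: add {0, 2} — 0 (Max) has 0→7; 2 (Max) has 2→7.
A2: add {6} — 6 (Max) has 6→0.
A3 = A2; e.g. 1 (Min) can still go to 4. Fixed point.
Max's winning region = {0, 2, 6, 7}.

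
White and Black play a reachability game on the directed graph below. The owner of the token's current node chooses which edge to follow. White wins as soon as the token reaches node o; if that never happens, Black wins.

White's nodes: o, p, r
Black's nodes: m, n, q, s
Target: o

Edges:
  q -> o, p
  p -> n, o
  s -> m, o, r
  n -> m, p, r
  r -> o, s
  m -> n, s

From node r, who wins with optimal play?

A0 = {o}
A1: add {p, r} — p (White) has p→o; r (White) has r→o.
r ∈ A1, so White can force the target.

White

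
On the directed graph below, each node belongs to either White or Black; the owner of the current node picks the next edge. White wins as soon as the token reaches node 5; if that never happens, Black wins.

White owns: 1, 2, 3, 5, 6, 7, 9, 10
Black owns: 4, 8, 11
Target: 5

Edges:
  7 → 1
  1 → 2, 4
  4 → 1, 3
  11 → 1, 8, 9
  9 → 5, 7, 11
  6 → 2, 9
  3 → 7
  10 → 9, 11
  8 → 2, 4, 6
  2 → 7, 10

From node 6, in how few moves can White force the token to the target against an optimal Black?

2

A0 = {5}
A1: add {9} — 9 (White) has 9→5.
A2: add {6, 10} — 6 (White) has 6→9; 10 (White) has 10→9.
6 enters the attractor at level 2, so White can force the target in 2 moves from there.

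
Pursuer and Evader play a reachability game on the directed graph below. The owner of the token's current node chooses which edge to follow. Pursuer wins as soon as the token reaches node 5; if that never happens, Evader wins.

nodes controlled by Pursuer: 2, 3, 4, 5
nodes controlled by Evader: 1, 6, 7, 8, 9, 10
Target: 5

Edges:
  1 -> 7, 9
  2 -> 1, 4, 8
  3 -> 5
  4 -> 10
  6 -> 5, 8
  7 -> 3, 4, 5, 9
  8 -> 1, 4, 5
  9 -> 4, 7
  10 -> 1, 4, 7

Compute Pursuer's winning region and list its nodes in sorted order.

3, 5

A0 = {5}
A1: add {3} — 3 (Pursuer) has 3→5.
A2 = A1; e.g. 1 (Evader) can still go to 7. Fixed point.
Pursuer's winning region = {3, 5}.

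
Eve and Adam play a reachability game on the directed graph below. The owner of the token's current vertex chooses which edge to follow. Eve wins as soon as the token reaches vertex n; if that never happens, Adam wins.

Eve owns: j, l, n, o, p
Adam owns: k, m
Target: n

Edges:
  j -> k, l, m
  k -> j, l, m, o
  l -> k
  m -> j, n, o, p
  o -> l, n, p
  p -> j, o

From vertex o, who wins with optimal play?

A0 = {n}
A1: add {o} — o (Eve) has o→n.
o ∈ A1, so Eve can force the target.

Eve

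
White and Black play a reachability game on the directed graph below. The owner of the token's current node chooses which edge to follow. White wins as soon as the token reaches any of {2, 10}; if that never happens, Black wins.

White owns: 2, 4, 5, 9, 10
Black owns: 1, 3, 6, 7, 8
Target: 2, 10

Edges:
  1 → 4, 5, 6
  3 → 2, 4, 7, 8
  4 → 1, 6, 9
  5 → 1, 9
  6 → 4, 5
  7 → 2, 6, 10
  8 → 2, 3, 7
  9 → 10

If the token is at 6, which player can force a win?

A0 = {2, 10}
A1: add {9} — 9 (White) has 9→10.
A2: add {4, 5} — 4 (White) has 4→9; 5 (White) has 5→9.
A3: add {6} — 6 (Black): all of {4, 5} already in.
6 ∈ A3, so White can force the target.

White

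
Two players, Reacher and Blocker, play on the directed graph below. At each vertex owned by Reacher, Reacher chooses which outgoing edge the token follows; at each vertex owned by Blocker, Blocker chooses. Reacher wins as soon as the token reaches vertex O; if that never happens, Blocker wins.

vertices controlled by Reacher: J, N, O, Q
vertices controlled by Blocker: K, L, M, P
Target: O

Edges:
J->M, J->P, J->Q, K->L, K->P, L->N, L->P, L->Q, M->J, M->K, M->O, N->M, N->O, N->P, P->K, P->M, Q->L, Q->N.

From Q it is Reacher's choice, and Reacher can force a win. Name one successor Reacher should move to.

N

A0 = {O}
A1: add {N} — N (Reacher) has N→O.
A2: add {Q} — Q (Reacher) has Q→N.
A3: add {J} — J (Reacher) has J→Q.
A4 = A3; e.g. K (Blocker) can still go to L. Fixed point.
From Q, successor N is in the attractor (rank 1); the other successor L is not.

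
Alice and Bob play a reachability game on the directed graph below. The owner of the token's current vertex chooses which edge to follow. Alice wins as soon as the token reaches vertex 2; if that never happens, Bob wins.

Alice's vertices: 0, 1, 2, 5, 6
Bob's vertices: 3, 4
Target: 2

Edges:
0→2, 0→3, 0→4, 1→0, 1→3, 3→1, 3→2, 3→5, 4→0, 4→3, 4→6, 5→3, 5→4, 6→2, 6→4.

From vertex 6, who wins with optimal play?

A0 = {2}
A1: add {0, 6} — 0 (Alice) has 0→2; 6 (Alice) has 6→2.
6 ∈ A1, so Alice can force the target.

Alice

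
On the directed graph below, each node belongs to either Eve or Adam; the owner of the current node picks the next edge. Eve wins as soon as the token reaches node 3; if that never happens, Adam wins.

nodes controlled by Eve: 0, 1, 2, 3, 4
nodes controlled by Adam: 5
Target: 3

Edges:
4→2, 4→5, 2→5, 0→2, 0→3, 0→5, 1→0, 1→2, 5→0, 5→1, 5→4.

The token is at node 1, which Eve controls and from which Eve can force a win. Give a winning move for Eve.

A0 = {3}
A1: add {0} — 0 (Eve) has 0→3.
A2: add {1} — 1 (Eve) has 1→0.
A3 = A2; e.g. 2 (Eve) has no edge into A2. Fixed point.
From 1, successor 0 is in the attractor (rank 1); the other successor 2 is not.

0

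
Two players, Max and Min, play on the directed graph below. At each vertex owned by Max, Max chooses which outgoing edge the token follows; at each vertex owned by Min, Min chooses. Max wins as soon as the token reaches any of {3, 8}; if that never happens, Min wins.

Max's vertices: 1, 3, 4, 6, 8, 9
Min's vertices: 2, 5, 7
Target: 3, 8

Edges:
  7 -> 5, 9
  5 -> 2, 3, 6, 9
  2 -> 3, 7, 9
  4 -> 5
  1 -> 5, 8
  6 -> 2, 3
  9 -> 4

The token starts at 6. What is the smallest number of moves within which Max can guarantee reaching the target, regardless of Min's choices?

1

A0 = {3, 8}
A1: add {1, 6} — 1 (Max) has 1→8; 6 (Max) has 6→3.
A2 = A1; e.g. 2 (Min) can still go to 7. Fixed point.
6 enters the attractor at level 1, so Max can force the target in 1 move from there.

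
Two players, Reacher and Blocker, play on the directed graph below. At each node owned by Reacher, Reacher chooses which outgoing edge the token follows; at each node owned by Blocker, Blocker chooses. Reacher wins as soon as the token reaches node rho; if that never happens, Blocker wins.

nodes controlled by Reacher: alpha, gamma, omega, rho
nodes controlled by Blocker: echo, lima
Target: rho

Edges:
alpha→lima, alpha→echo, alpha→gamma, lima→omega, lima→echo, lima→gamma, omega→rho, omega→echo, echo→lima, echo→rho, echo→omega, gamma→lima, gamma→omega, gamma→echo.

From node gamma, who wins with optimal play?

A0 = {rho}
A1: add {omega} — omega (Reacher) has omega→rho.
A2: add {gamma} — gamma (Reacher) has gamma→omega.
gamma ∈ A2, so Reacher can force the target.

Reacher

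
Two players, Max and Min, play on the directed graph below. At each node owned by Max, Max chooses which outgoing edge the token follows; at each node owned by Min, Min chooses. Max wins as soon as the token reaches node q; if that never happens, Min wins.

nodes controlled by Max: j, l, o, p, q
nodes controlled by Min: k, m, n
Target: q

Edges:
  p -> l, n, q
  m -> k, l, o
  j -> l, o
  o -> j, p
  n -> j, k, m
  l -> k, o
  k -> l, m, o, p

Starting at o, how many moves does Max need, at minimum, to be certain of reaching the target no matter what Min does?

2

A0 = {q}
A1: add {p} — p (Max) has p→q.
A2: add {o} — o (Max) has o→p.
o enters the attractor at level 2, so Max can force the target in 2 moves from there.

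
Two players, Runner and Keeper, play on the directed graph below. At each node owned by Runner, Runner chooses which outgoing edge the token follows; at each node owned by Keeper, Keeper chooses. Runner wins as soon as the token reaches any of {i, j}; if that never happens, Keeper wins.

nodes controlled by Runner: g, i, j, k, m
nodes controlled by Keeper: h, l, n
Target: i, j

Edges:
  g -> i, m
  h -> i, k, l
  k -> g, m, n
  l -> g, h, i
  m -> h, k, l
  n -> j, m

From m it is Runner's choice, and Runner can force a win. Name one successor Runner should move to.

k

A0 = {i, j}
A1: add {g} — g (Runner) has g→i.
A2: add {k} — k (Runner) has k→g.
A3: add {m} — m (Runner) has m→k.
A4: add {n} — n (Keeper): all of {j, m} already in.
A5 = A4; e.g. h (Keeper) can still go to l. Fixed point.
From m, successor k is in the attractor (rank 2); the other successors h, l are not.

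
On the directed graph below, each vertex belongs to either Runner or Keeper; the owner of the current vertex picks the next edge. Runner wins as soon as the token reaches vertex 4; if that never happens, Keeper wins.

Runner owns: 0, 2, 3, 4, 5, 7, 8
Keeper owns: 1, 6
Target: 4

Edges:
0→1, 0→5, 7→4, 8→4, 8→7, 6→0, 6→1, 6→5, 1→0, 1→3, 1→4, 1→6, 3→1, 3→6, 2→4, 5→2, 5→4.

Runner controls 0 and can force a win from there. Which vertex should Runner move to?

A0 = {4}
A1: add {2, 5, 7, 8} — 2 (Runner) has 2→4; 5 (Runner) has 5→4; 7 (Runner) has 7→4; 8 (Runner) has 8→4.
A2: add {0} — 0 (Runner) has 0→5.
A3 = A2; e.g. 1 (Keeper) can still go to 3. Fixed point.
From 0, successor 5 is in the attractor (rank 1); the other successor 1 is not.

5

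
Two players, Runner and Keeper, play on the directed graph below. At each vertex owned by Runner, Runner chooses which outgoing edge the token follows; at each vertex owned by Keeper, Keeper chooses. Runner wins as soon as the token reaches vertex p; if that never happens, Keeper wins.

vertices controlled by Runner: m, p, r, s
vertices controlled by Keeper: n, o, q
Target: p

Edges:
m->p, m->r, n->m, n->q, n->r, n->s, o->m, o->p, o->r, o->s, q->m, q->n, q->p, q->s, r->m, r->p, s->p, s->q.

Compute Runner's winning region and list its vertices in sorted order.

m, o, p, r, s

A0 = {p}
A1: add {m, r, s} — m (Runner) has m→p; r (Runner) has r→p; s (Runner) has s→p.
A2: add {o} — o (Keeper): all of {m, p, r, s} already in.
A3 = A2; e.g. n (Keeper) can still go to q. Fixed point.
Runner's winning region = {m, o, p, r, s}.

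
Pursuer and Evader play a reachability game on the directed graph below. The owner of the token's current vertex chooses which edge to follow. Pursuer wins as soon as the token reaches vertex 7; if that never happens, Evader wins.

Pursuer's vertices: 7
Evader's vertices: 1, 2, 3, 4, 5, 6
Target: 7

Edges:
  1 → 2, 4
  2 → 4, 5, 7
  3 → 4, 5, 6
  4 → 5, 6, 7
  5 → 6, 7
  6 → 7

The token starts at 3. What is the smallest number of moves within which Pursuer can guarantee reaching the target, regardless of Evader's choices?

4

A0 = {7}
A1: add {6} — 6 (Evader): all of {7} already in.
A2: add {5} — 5 (Evader): all of {6, 7} already in.
A3: add {4} — 4 (Evader): all of {5, 6, 7} already in.
A4: add {2, 3} — 2 (Evader): all of {4, 5, 7} already in; 3 (Evader): all of {4, 5, 6} already in.
3 enters the attractor at level 4, so Pursuer can force the target in 4 moves from there.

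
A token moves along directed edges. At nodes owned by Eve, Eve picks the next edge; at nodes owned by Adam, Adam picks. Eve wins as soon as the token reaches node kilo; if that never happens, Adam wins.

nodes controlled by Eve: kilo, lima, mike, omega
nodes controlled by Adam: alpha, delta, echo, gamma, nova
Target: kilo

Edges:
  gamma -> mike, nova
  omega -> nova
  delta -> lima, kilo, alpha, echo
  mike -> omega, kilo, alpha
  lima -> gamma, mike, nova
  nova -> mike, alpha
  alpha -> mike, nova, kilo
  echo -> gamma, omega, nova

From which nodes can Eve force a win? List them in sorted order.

kilo, lima, mike

A0 = {kilo}
A1: add {mike} — mike (Eve) has mike→kilo.
A2: add {lima} — lima (Eve) has lima→mike.
A3 = A2; e.g. gamma (Adam) can still go to nova. Fixed point.
Eve's winning region = {kilo, lima, mike}.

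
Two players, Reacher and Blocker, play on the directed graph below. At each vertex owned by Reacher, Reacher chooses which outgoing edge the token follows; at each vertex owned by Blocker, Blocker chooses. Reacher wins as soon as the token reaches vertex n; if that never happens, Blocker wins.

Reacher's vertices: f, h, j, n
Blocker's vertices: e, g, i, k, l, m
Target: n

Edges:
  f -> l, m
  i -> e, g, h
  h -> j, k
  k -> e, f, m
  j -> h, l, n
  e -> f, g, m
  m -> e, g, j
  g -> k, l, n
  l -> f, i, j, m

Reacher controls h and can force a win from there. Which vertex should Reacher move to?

A0 = {n}
A1: add {j} — j (Reacher) has j→n.
A2: add {h} — h (Reacher) has h→j.
A3 = A2; e.g. e (Blocker) can still go to f. Fixed point.
From h, successor j is in the attractor (rank 1); the other successor k is not.

j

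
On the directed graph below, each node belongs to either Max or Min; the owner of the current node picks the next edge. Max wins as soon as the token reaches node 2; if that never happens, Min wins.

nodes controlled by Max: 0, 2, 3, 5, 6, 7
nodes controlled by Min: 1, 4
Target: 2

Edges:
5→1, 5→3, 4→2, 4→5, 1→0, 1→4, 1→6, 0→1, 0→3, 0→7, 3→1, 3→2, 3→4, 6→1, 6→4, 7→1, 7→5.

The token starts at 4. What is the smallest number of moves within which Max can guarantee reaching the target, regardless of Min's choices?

3

A0 = {2}
A1: add {3} — 3 (Max) has 3→2.
A2: add {0, 5} — 0 (Max) has 0→3; 5 (Max) has 5→3.
A3: add {4, 7} — 4 (Min): all of {2, 5} already in; 7 (Max) has 7→5.
4 enters the attractor at level 3, so Max can force the target in 3 moves from there.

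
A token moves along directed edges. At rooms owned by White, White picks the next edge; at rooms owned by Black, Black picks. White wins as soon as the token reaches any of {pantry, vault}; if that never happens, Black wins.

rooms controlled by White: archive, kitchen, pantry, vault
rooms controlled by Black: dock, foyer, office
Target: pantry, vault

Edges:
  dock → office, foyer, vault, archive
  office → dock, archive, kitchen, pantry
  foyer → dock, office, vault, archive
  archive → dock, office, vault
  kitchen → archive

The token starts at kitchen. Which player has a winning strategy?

White

A0 = {pantry, vault}
A1: add {archive} — archive (White) has archive→vault.
A2: add {kitchen} — kitchen (White) has kitchen→archive.
A3 = A2; e.g. dock (Black) can still go to office. Fixed point.
kitchen ∈ A2, so White can force the target.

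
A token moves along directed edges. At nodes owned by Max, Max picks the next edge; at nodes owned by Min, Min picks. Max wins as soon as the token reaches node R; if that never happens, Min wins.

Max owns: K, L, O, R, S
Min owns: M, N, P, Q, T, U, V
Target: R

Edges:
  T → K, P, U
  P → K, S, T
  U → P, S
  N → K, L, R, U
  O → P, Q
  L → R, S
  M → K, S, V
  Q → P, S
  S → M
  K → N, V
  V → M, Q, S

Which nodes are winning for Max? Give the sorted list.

L, R

A0 = {R}
A1: add {L} — L (Max) has L→R.
A2 = A1; e.g. K (Max) has no edge into A1. Fixed point.
Max's winning region = {L, R}.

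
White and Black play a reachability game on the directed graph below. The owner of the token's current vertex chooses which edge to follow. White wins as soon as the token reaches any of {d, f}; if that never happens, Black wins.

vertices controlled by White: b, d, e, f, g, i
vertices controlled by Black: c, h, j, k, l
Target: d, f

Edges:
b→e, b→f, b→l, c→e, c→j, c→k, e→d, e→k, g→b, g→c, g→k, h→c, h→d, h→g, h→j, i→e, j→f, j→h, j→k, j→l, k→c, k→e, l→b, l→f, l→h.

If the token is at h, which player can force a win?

A0 = {d, f}
A1: add {b, e} — b (White) has b→f; e (White) has e→d.
A2: add {g, i} — g (White) has g→b; i (White) has i→e.
A3 = A2; e.g. c (Black) can still go to j. Fixed point.
h never enters the attractor, so Black can avoid the target forever.

Black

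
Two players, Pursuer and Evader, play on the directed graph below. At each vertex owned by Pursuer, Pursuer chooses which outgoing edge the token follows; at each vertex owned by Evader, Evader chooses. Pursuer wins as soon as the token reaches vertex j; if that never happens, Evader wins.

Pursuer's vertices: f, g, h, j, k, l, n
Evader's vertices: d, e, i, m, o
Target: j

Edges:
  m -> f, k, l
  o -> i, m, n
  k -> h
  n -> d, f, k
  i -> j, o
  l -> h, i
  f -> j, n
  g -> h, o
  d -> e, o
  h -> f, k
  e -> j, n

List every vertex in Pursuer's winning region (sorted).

e, f, g, h, j, k, l, m, n

A0 = {j}
A1: add {f} — f (Pursuer) has f→j.
A2: add {h, n} — h (Pursuer) has h→f; n (Pursuer) has n→f.
A3: add {e, g, k, l} — e (Evader): all of {j, n} already in; g (Pursuer) has g→h; k (Pursuer) has k→h; l (Pursuer) has l→h.
A4: add {m} — m (Evader): all of {f, k, l} already in.
A5 = A4; e.g. d (Evader) can still go to o. Fixed point.
Pursuer's winning region = {e, f, g, h, j, k, l, m, n}.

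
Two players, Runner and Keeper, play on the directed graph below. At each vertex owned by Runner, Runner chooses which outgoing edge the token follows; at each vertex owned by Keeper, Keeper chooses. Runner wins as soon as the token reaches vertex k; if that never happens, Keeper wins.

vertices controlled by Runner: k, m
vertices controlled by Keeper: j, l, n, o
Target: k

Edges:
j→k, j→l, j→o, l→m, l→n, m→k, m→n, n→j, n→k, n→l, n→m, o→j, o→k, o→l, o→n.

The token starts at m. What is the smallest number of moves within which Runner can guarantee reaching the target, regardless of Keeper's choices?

A0 = {k}
A1: add {m} — m (Runner) has m→k.
A2 = A1; e.g. j (Keeper) can still go to l. Fixed point.
m enters the attractor at level 1, so Runner can force the target in 1 move from there.

1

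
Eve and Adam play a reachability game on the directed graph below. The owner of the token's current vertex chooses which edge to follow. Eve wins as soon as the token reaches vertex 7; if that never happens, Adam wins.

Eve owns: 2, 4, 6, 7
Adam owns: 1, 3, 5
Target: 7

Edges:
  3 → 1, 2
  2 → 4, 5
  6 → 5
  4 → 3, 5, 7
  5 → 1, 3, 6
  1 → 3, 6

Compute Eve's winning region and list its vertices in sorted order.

A0 = {7}
A1: add {4} — 4 (Eve) has 4→7.
A2: add {2} — 2 (Eve) has 2→4.
A3 = A2; e.g. 1 (Adam) can still go to 3. Fixed point.
Eve's winning region = {2, 4, 7}.

2, 4, 7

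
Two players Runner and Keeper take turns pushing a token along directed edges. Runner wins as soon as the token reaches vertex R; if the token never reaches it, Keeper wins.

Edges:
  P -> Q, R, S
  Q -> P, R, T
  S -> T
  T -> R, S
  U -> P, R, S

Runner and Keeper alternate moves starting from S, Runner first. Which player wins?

Track states (vertex, player-to-move).
A0 = {(R,Runner), (R,Keeper)}
A1: add {(P,Runner), (Q,Runner), (T,Runner), (U,Runner)}.
A2: add {(Q,Keeper), (S,Keeper)}.
A3 = A2; e.g. (P,Keeper) stays out. (S,Runner) never enters ⇒ Keeper avoids the target.

Keeper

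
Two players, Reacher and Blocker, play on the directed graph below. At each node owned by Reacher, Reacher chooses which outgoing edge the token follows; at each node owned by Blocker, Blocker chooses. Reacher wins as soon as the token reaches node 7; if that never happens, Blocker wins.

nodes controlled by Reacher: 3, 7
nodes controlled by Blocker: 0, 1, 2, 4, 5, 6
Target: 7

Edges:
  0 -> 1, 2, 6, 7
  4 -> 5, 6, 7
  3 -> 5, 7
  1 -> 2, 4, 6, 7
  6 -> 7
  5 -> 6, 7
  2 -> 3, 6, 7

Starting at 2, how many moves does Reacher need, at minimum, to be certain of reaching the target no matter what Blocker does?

A0 = {7}
A1: add {3, 6} — 3 (Reacher) has 3→7; 6 (Blocker): all of {7} already in.
A2: add {2, 5} — 2 (Blocker): all of {3, 6, 7} already in; 5 (Blocker): all of {6, 7} already in.
2 enters the attractor at level 2, so Reacher can force the target in 2 moves from there.

2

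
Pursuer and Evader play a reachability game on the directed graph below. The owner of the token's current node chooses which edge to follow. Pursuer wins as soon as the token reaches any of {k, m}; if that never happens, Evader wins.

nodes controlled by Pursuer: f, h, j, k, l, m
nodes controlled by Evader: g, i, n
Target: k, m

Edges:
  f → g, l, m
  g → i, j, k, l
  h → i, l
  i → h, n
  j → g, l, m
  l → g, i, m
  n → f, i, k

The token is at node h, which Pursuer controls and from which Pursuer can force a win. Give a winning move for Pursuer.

l

A0 = {k, m}
A1: add {f, j, l} — f (Pursuer) has f→m; j (Pursuer) has j→m; l (Pursuer) has l→m.
A2: add {h} — h (Pursuer) has h→l.
A3 = A2; e.g. g (Evader) can still go to i. Fixed point.
From h, successor l is in the attractor (rank 1); the other successor i is not.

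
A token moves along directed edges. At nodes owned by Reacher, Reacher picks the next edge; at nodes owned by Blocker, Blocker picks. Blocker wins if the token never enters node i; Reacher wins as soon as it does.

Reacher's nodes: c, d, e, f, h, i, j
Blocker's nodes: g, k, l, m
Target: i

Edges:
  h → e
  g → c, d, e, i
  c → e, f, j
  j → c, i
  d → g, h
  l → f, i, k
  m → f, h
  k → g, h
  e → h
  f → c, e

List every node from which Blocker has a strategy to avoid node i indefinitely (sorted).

A0 = {i}
A1: add {j} — j (Reacher) has j→i.
A2: add {c} — c (Reacher) has c→j.
A3: add {f} — f (Reacher) has f→c.
A4 = A3; e.g. d (Reacher) has no edge into A3. Fixed point.
Reacher's attractor = {c, f, i, j}; Blocker avoids the target exactly from the complement.

d, e, g, h, k, l, m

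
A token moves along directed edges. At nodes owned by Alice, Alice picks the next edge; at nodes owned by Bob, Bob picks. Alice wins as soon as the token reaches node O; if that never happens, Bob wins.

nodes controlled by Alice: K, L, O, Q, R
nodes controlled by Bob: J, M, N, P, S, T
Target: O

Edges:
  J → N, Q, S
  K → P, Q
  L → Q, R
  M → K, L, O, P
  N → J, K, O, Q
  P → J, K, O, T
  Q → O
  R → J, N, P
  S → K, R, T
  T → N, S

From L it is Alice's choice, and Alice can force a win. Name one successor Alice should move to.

Q

A0 = {O}
A1: add {Q} — Q (Alice) has Q→O.
A2: add {K, L} — K (Alice) has K→Q; L (Alice) has L→Q.
A3 = A2; e.g. J (Bob) can still go to N. Fixed point.
From L, successor Q is in the attractor (rank 1); the other successor R is not.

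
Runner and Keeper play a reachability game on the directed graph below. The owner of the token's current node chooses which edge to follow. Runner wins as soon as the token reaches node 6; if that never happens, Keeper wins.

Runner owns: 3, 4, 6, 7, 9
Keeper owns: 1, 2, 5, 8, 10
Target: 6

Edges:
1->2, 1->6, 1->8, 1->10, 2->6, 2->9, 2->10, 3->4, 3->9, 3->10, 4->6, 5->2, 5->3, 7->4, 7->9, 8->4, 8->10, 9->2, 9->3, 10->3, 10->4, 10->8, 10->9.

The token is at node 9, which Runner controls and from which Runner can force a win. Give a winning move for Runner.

3

A0 = {6}
A1: add {4} — 4 (Runner) has 4→6.
A2: add {3, 7} — 3 (Runner) has 3→4; 7 (Runner) has 7→4.
A3: add {9} — 9 (Runner) has 9→3.
A4 = A3; e.g. 1 (Keeper) can still go to 2. Fixed point.
From 9, successor 3 is in the attractor (rank 2); the other successor 2 is not.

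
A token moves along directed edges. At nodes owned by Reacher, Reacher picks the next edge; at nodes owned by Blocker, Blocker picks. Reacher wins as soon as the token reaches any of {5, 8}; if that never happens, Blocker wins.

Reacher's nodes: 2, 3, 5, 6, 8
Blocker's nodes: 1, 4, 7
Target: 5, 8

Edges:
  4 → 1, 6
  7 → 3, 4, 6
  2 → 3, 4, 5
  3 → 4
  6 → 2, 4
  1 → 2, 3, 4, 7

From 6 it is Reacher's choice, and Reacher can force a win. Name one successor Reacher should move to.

2

A0 = {5, 8}
A1: add {2} — 2 (Reacher) has 2→5.
A2: add {6} — 6 (Reacher) has 6→2.
A3 = A2; e.g. 1 (Blocker) can still go to 3. Fixed point.
From 6, successor 2 is in the attractor (rank 1); the other successor 4 is not.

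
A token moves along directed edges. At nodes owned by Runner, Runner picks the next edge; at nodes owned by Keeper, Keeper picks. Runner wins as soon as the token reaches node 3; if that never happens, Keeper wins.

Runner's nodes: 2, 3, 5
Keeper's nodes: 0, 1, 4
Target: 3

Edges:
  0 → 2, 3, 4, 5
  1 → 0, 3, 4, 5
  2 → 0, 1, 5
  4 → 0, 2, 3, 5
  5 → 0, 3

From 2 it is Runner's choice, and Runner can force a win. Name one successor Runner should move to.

A0 = {3}
A1: add {5} — 5 (Runner) has 5→3.
A2: add {2} — 2 (Runner) has 2→5.
A3 = A2; e.g. 0 (Keeper) can still go to 4. Fixed point.
From 2, successor 5 is in the attractor (rank 1); the other successors 0, 1 are not.

5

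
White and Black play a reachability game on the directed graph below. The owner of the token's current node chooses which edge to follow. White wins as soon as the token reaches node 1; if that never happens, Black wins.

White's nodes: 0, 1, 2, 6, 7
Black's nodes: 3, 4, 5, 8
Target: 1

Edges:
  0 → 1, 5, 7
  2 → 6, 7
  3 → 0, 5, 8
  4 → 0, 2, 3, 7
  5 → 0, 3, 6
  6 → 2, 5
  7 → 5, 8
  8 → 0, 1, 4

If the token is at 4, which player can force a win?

Black

A0 = {1}
A1: add {0} — 0 (White) has 0→1.
A2 = A1; e.g. 2 (White) has no edge into A1. Fixed point.
4 never enters the attractor, so Black can avoid the target forever.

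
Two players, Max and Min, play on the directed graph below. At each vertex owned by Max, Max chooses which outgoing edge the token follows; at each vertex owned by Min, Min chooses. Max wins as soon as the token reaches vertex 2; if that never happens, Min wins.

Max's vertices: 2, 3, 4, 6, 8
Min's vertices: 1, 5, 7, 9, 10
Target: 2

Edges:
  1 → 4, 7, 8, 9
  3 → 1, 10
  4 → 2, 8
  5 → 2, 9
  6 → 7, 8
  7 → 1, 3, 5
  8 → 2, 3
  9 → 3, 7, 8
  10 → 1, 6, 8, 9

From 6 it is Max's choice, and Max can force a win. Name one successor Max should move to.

8

A0 = {2}
A1: add {4, 8} — 4 (Max) has 4→2; 8 (Max) has 8→2.
A2: add {6} — 6 (Max) has 6→8.
A3 = A2; e.g. 1 (Min) can still go to 7. Fixed point.
From 6, successor 8 is in the attractor (rank 1); the other successor 7 is not.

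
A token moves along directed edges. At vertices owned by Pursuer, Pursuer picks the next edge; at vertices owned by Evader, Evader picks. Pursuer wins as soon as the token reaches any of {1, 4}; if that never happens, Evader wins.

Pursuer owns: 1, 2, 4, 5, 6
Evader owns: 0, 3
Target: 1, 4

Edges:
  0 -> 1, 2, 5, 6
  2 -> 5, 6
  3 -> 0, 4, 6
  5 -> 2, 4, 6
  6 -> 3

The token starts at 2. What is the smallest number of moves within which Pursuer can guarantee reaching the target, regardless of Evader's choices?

2

A0 = {1, 4}
A1: add {5} — 5 (Pursuer) has 5→4.
A2: add {2} — 2 (Pursuer) has 2→5.
A3 = A2; e.g. 0 (Evader) can still go to 6. Fixed point.
2 enters the attractor at level 2, so Pursuer can force the target in 2 moves from there.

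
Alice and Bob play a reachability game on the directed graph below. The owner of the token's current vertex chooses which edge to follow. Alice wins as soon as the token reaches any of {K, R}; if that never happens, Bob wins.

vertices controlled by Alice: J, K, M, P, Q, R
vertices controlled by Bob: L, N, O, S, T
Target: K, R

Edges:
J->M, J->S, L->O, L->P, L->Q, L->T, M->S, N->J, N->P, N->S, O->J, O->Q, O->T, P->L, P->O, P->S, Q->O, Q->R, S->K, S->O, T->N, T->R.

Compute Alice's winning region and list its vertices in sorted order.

A0 = {K, R}
A1: add {Q} — Q (Alice) has Q→R.
A2 = A1; e.g. J (Alice) has no edge into A1. Fixed point.
Alice's winning region = {K, Q, R}.

K, Q, R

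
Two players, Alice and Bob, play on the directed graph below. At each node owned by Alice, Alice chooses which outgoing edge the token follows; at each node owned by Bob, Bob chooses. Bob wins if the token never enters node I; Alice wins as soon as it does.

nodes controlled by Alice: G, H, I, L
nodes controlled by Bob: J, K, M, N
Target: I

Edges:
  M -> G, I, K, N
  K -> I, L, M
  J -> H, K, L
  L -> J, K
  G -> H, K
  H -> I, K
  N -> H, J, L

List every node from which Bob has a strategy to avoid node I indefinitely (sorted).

J, K, L, M, N

A0 = {I}
A1: add {H} — H (Alice) has H→I.
A2: add {G} — G (Alice) has G→H.
A3 = A2; e.g. J (Bob) can still go to K. Fixed point.
Alice's attractor = {G, H, I}; Bob avoids the target exactly from the complement.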